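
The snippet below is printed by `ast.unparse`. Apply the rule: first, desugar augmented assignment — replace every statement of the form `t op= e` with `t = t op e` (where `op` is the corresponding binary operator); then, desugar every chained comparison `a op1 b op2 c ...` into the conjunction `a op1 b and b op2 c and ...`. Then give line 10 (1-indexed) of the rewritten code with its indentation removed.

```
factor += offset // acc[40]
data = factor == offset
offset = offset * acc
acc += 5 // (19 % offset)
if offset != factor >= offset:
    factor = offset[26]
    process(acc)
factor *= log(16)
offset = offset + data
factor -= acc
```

factor = factor - acc

Transformed code:
factor = factor + offset // acc[40]
data = factor == offset
offset = offset * acc
acc = acc + 5 // (19 % offset)
if offset != factor and factor >= offset:
    factor = offset[26]
    process(acc)
factor = factor * log(16)
offset = offset + data
factor = factor - acc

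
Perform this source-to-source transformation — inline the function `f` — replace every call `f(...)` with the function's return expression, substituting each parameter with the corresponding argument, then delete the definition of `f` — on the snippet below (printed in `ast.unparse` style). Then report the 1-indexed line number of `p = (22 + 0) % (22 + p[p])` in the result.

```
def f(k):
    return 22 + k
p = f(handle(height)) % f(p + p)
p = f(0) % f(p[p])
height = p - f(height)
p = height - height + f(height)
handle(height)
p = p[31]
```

Transformed code:
p = (22 + handle(height)) % (22 + (p + p))
p = (22 + 0) % (22 + p[p])
height = p - (22 + height)
p = height - height + (22 + height)
handle(height)
p = p[31]

2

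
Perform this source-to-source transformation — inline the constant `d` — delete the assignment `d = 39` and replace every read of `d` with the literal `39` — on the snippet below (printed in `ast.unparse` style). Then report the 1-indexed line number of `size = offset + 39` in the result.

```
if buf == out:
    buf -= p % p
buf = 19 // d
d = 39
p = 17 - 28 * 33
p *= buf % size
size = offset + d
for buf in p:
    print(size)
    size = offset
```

Transformed code:
if buf == out:
    buf -= p % p
buf = 19 // 39
p = 17 - 28 * 33
p *= buf % size
size = offset + 39
for buf in p:
    print(size)
    size = offset

6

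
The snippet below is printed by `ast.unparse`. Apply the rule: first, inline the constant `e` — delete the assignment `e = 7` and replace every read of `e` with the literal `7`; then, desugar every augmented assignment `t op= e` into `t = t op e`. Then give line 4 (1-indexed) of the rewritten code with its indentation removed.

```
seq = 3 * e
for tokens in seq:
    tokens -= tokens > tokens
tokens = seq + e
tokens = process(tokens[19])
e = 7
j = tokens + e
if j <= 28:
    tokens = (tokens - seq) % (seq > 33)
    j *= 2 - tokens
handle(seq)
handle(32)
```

tokens = seq + 7

Transformed code:
seq = 3 * 7
for tokens in seq:
    tokens = tokens - (tokens > tokens)
tokens = seq + 7
tokens = process(tokens[19])
j = tokens + 7
if j <= 28:
    tokens = (tokens - seq) % (seq > 33)
    j = j * (2 - tokens)
handle(seq)
handle(32)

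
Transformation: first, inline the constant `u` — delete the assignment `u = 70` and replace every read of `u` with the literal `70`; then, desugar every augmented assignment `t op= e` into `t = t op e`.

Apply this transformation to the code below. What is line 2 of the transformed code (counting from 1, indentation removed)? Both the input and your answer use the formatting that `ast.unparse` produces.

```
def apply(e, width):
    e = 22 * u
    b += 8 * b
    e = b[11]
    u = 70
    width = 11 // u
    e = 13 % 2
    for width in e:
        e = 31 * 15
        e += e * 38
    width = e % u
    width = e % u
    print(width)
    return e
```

Transformed code:
def apply(e, width):
    e = 22 * 70
    b = b + 8 * b
    e = b[11]
    width = 11 // 70
    e = 13 % 2
    for width in e:
        e = 31 * 15
        e = e + e * 38
    width = e % 70
    width = e % 70
    print(width)
    return e

e = 22 * 70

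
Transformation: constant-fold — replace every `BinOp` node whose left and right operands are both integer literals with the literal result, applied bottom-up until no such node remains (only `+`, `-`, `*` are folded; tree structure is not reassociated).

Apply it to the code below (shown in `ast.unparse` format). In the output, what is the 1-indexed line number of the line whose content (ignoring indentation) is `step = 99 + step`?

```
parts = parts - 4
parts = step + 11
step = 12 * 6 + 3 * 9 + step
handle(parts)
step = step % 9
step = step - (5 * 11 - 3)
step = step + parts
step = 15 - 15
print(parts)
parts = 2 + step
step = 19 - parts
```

Transformed code:
parts = parts - 4
parts = step + 11
step = 99 + step
handle(parts)
step = step % 9
step = step - 52
step = step + parts
step = 0
print(parts)
parts = 2 + step
step = 19 - parts

3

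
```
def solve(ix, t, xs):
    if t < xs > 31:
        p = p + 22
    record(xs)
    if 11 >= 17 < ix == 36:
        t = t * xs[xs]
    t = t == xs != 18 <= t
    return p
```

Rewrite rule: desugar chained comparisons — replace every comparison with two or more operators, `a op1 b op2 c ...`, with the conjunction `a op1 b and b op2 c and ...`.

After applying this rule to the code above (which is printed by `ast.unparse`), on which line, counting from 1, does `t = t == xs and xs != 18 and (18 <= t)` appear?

7

Transformed code:
def solve(ix, t, xs):
    if t < xs and xs > 31:
        p = p + 22
    record(xs)
    if 11 >= 17 and 17 < ix and (ix == 36):
        t = t * xs[xs]
    t = t == xs and xs != 18 and (18 <= t)
    return p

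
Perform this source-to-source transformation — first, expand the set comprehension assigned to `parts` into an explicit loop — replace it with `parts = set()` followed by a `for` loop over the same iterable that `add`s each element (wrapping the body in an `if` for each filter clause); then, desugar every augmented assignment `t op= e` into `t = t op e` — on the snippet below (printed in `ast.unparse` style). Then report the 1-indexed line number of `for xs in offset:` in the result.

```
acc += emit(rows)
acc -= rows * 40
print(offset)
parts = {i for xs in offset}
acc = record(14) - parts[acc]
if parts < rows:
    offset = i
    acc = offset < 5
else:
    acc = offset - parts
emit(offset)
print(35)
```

5

Transformed code:
acc = acc + emit(rows)
acc = acc - rows * 40
print(offset)
parts = set()
for xs in offset:
    parts.add(i)
acc = record(14) - parts[acc]
if parts < rows:
    offset = i
    acc = offset < 5
else:
    acc = offset - parts
emit(offset)
print(35)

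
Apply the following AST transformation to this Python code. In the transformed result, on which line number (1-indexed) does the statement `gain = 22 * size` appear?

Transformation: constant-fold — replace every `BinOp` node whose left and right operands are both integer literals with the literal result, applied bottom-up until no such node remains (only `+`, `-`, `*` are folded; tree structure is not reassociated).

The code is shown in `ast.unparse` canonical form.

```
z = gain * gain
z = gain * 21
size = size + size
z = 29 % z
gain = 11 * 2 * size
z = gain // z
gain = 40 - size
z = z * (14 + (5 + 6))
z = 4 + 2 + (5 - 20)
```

5

Transformed code:
z = gain * gain
z = gain * 21
size = size + size
z = 29 % z
gain = 22 * size
z = gain // z
gain = 40 - size
z = z * 25
z = -9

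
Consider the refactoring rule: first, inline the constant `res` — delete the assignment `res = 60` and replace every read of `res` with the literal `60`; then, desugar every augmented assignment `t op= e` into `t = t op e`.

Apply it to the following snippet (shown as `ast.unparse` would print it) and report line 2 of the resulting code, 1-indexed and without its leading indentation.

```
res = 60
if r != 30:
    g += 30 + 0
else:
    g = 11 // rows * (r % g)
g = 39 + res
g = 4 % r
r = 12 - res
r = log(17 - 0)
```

g = g + (30 + 0)

Transformed code:
if r != 30:
    g = g + (30 + 0)
else:
    g = 11 // rows * (r % g)
g = 39 + 60
g = 4 % r
r = 12 - 60
r = log(17 - 0)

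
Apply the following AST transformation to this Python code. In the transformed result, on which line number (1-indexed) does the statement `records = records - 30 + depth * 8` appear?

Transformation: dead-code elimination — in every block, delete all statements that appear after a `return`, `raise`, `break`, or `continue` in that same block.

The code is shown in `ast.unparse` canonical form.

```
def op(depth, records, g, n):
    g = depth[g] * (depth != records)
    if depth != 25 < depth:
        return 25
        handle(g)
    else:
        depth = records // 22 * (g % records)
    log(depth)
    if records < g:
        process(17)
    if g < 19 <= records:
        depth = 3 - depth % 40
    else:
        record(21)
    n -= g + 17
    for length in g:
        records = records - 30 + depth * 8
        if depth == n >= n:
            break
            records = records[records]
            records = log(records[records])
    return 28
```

Transformed code:
def op(depth, records, g, n):
    g = depth[g] * (depth != records)
    if depth != 25 < depth:
        return 25
    else:
        depth = records // 22 * (g % records)
    log(depth)
    if records < g:
        process(17)
    if g < 19 <= records:
        depth = 3 - depth % 40
    else:
        record(21)
    n -= g + 17
    for length in g:
        records = records - 30 + depth * 8
        if depth == n >= n:
            break
    return 28

16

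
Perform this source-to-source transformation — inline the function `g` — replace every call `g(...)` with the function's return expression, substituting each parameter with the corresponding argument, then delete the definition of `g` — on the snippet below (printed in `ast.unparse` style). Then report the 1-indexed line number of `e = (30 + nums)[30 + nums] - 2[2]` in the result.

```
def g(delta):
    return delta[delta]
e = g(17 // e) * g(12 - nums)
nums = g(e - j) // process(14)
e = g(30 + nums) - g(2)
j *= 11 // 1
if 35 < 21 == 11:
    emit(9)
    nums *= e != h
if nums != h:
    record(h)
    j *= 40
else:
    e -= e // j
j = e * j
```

3

Transformed code:
e = (17 // e)[17 // e] * (12 - nums)[12 - nums]
nums = (e - j)[e - j] // process(14)
e = (30 + nums)[30 + nums] - 2[2]
j *= 11 // 1
if 35 < 21 == 11:
    emit(9)
    nums *= e != h
if nums != h:
    record(h)
    j *= 40
else:
    e -= e // j
j = e * j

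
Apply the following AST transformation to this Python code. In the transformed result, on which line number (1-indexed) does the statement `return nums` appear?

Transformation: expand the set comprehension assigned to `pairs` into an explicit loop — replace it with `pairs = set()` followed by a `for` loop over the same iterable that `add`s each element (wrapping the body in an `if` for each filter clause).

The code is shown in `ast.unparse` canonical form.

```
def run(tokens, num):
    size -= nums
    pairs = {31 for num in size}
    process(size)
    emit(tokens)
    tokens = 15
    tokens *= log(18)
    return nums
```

10

Transformed code:
def run(tokens, num):
    size -= nums
    pairs = set()
    for num in size:
        pairs.add(31)
    process(size)
    emit(tokens)
    tokens = 15
    tokens *= log(18)
    return nums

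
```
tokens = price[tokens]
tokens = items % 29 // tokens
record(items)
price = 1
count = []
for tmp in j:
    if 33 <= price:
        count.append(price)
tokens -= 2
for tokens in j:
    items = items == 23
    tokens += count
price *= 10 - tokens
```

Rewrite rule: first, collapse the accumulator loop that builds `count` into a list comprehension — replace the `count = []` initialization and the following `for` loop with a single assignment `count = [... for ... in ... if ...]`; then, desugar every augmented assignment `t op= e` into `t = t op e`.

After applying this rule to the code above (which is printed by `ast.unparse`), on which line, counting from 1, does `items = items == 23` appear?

8

Transformed code:
tokens = price[tokens]
tokens = items % 29 // tokens
record(items)
price = 1
count = [price for tmp in j if 33 <= price]
tokens = tokens - 2
for tokens in j:
    items = items == 23
    tokens = tokens + count
price = price * (10 - tokens)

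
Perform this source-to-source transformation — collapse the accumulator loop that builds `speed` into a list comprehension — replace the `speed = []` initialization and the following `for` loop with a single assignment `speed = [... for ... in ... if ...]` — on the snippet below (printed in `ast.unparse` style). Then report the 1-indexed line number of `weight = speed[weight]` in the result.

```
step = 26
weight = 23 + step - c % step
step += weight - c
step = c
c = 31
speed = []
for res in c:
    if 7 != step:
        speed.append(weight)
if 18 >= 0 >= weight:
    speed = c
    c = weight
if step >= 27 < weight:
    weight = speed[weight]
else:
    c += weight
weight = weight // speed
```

11

Transformed code:
step = 26
weight = 23 + step - c % step
step += weight - c
step = c
c = 31
speed = [weight for res in c if 7 != step]
if 18 >= 0 >= weight:
    speed = c
    c = weight
if step >= 27 < weight:
    weight = speed[weight]
else:
    c += weight
weight = weight // speed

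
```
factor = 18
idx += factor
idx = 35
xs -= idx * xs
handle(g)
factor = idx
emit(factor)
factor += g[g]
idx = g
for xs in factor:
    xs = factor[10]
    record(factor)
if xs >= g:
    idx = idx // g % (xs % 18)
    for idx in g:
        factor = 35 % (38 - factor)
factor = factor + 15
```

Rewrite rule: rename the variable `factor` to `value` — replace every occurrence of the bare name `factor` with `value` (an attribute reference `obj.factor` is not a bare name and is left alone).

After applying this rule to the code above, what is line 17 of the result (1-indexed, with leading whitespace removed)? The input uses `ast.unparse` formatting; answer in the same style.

Transformed code:
value = 18
idx += value
idx = 35
xs -= idx * xs
handle(g)
value = idx
emit(value)
value += g[g]
idx = g
for xs in value:
    xs = value[10]
    record(value)
if xs >= g:
    idx = idx // g % (xs % 18)
    for idx in g:
        value = 35 % (38 - value)
value = value + 15

value = value + 15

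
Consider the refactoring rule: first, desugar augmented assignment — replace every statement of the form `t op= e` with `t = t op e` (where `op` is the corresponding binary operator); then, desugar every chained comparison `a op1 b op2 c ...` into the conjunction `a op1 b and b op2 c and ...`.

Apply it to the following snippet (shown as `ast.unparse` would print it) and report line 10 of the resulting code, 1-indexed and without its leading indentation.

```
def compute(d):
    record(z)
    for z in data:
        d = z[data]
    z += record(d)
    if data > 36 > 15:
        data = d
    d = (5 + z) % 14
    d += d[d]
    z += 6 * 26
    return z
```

z = z + 6 * 26

Transformed code:
def compute(d):
    record(z)
    for z in data:
        d = z[data]
    z = z + record(d)
    if data > 36 and 36 > 15:
        data = d
    d = (5 + z) % 14
    d = d + d[d]
    z = z + 6 * 26
    return z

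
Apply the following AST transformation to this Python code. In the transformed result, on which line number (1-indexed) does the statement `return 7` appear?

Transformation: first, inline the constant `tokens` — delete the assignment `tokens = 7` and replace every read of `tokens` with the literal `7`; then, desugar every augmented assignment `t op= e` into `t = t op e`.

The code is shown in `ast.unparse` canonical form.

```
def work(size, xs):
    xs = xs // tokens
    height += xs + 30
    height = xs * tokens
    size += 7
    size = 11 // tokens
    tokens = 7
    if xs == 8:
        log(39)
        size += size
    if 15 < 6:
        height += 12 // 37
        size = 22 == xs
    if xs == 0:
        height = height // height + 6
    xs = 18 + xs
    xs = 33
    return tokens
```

Transformed code:
def work(size, xs):
    xs = xs // 7
    height = height + (xs + 30)
    height = xs * 7
    size = size + 7
    size = 11 // 7
    if xs == 8:
        log(39)
        size = size + size
    if 15 < 6:
        height = height + 12 // 37
        size = 22 == xs
    if xs == 0:
        height = height // height + 6
    xs = 18 + xs
    xs = 33
    return 7

17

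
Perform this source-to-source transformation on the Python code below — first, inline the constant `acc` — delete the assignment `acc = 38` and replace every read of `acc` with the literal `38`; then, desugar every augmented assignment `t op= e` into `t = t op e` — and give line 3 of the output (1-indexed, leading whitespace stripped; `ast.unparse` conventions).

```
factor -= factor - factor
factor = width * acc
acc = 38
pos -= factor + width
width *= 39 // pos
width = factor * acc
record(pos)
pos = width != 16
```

pos = pos - (factor + width)

Transformed code:
factor = factor - (factor - factor)
factor = width * 38
pos = pos - (factor + width)
width = width * (39 // pos)
width = factor * 38
record(pos)
pos = width != 16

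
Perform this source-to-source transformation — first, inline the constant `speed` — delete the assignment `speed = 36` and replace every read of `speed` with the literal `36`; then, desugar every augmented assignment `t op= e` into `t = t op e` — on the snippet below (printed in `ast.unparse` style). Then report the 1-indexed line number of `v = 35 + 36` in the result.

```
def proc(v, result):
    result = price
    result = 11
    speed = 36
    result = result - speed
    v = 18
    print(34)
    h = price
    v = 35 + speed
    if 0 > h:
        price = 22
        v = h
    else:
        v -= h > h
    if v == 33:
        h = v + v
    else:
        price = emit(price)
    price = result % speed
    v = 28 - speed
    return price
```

Transformed code:
def proc(v, result):
    result = price
    result = 11
    result = result - 36
    v = 18
    print(34)
    h = price
    v = 35 + 36
    if 0 > h:
        price = 22
        v = h
    else:
        v = v - (h > h)
    if v == 33:
        h = v + v
    else:
        price = emit(price)
    price = result % 36
    v = 28 - 36
    return price

8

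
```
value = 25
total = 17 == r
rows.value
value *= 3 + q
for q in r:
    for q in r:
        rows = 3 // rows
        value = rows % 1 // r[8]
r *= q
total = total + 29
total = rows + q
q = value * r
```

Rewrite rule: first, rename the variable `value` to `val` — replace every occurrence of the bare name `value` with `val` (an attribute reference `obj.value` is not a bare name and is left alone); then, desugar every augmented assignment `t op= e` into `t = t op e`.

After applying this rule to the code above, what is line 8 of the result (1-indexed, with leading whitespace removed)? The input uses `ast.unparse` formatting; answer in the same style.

Transformed code:
val = 25
total = 17 == r
rows.value
val = val * (3 + q)
for q in r:
    for q in r:
        rows = 3 // rows
        val = rows % 1 // r[8]
r = r * q
total = total + 29
total = rows + q
q = val * r

val = rows % 1 // r[8]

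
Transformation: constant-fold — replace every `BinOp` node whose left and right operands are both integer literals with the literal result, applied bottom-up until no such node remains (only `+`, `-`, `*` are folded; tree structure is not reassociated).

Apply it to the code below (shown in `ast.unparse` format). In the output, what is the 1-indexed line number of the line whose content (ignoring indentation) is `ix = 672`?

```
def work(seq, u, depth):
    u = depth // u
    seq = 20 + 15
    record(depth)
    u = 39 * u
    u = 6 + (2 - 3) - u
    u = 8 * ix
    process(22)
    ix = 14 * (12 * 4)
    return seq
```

Transformed code:
def work(seq, u, depth):
    u = depth // u
    seq = 35
    record(depth)
    u = 39 * u
    u = 5 - u
    u = 8 * ix
    process(22)
    ix = 672
    return seq

9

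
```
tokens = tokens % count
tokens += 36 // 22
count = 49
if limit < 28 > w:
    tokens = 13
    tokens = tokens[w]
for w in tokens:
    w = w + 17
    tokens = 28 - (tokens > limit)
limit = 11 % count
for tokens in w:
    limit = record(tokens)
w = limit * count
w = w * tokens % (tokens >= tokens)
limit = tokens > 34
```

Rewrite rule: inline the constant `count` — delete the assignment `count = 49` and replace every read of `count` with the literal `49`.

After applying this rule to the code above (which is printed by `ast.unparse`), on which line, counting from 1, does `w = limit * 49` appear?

Transformed code:
tokens = tokens % 49
tokens += 36 // 22
if limit < 28 > w:
    tokens = 13
    tokens = tokens[w]
for w in tokens:
    w = w + 17
    tokens = 28 - (tokens > limit)
limit = 11 % 49
for tokens in w:
    limit = record(tokens)
w = limit * 49
w = w * tokens % (tokens >= tokens)
limit = tokens > 34

12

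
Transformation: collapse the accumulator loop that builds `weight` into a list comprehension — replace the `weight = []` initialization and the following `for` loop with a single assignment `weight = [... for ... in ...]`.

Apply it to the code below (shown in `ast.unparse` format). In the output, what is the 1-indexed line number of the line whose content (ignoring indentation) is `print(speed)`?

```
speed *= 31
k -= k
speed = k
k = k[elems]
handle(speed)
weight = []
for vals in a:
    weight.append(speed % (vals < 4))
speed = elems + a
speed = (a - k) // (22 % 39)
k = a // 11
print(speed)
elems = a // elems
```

Transformed code:
speed *= 31
k -= k
speed = k
k = k[elems]
handle(speed)
weight = [speed % (vals < 4) for vals in a]
speed = elems + a
speed = (a - k) // (22 % 39)
k = a // 11
print(speed)
elems = a // elems

10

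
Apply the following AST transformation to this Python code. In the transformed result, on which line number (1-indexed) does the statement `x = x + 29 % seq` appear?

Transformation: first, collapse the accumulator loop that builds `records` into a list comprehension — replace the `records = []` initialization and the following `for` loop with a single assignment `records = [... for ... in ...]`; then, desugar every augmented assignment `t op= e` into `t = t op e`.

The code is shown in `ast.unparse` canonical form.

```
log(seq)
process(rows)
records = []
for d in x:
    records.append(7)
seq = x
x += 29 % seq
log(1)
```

Transformed code:
log(seq)
process(rows)
records = [7 for d in x]
seq = x
x = x + 29 % seq
log(1)

5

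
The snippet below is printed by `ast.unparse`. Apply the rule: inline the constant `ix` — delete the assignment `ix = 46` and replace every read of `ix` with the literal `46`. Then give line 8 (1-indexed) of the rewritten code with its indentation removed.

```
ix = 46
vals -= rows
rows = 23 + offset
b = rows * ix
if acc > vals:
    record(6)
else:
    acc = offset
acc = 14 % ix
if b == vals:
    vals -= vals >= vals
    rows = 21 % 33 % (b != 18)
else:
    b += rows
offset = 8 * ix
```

acc = 14 % 46

Transformed code:
vals -= rows
rows = 23 + offset
b = rows * 46
if acc > vals:
    record(6)
else:
    acc = offset
acc = 14 % 46
if b == vals:
    vals -= vals >= vals
    rows = 21 % 33 % (b != 18)
else:
    b += rows
offset = 8 * 46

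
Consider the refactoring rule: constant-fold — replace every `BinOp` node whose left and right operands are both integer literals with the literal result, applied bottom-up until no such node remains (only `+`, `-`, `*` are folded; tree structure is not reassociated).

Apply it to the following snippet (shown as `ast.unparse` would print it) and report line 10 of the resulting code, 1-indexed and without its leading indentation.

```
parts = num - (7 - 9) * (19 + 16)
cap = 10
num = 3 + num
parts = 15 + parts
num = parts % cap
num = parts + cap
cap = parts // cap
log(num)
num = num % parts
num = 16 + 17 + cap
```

num = 33 + cap

Transformed code:
parts = num - -70
cap = 10
num = 3 + num
parts = 15 + parts
num = parts % cap
num = parts + cap
cap = parts // cap
log(num)
num = num % parts
num = 33 + cap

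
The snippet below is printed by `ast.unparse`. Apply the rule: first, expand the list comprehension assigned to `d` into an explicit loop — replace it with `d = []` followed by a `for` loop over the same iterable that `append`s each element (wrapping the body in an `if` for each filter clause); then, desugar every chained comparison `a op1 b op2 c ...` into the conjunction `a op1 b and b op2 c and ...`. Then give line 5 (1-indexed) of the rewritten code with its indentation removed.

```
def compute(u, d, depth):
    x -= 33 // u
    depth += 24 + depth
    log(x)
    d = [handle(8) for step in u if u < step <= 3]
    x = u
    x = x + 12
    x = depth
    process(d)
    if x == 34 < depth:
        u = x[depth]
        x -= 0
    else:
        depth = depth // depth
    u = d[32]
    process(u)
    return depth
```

Transformed code:
def compute(u, d, depth):
    x -= 33 // u
    depth += 24 + depth
    log(x)
    d = []
    for step in u:
        if u < step and step <= 3:
            d.append(handle(8))
    x = u
    x = x + 12
    x = depth
    process(d)
    if x == 34 and 34 < depth:
        u = x[depth]
        x -= 0
    else:
        depth = depth // depth
    u = d[32]
    process(u)
    return depth

d = []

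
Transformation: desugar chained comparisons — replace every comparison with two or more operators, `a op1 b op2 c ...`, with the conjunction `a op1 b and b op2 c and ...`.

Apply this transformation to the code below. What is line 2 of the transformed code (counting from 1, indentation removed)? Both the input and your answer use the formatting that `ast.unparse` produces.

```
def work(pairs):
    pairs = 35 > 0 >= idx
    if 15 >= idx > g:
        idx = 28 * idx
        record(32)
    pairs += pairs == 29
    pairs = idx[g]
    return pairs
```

Transformed code:
def work(pairs):
    pairs = 35 > 0 and 0 >= idx
    if 15 >= idx and idx > g:
        idx = 28 * idx
        record(32)
    pairs += pairs == 29
    pairs = idx[g]
    return pairs

pairs = 35 > 0 and 0 >= idx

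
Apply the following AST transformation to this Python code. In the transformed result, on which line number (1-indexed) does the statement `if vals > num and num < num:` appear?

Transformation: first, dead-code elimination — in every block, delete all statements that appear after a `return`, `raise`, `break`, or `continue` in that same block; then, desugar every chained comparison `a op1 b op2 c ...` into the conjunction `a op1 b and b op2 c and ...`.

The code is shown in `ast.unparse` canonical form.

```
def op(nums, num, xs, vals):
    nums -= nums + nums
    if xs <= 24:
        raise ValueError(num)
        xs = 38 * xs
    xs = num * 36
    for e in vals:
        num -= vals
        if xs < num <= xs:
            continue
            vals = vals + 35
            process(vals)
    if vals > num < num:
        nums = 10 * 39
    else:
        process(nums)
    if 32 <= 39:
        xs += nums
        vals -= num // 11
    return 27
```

Transformed code:
def op(nums, num, xs, vals):
    nums -= nums + nums
    if xs <= 24:
        raise ValueError(num)
    xs = num * 36
    for e in vals:
        num -= vals
        if xs < num and num <= xs:
            continue
    if vals > num and num < num:
        nums = 10 * 39
    else:
        process(nums)
    if 32 <= 39:
        xs += nums
        vals -= num // 11
    return 27

10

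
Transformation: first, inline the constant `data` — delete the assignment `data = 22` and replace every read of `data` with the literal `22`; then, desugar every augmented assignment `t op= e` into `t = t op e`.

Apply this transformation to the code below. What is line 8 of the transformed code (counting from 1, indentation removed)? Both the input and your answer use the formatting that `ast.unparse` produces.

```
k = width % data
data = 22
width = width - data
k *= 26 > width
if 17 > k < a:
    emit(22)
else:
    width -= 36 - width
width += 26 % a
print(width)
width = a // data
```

width = width + 26 % a

Transformed code:
k = width % 22
width = width - 22
k = k * (26 > width)
if 17 > k < a:
    emit(22)
else:
    width = width - (36 - width)
width = width + 26 % a
print(width)
width = a // 22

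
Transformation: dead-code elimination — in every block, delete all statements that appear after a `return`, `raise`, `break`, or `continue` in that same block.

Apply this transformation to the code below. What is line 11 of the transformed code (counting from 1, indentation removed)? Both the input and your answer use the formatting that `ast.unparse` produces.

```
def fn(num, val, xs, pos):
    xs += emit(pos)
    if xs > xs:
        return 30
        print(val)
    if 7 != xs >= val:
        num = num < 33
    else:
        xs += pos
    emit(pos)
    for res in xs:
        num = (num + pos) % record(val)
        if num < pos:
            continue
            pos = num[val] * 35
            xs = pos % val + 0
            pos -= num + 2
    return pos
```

num = (num + pos) % record(val)

Transformed code:
def fn(num, val, xs, pos):
    xs += emit(pos)
    if xs > xs:
        return 30
    if 7 != xs >= val:
        num = num < 33
    else:
        xs += pos
    emit(pos)
    for res in xs:
        num = (num + pos) % record(val)
        if num < pos:
            continue
    return pos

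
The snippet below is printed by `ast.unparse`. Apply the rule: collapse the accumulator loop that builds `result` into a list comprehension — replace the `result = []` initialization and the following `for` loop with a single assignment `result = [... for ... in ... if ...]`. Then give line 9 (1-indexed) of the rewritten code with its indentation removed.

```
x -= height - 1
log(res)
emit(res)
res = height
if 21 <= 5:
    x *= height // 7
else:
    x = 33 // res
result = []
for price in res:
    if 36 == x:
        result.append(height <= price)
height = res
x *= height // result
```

Transformed code:
x -= height - 1
log(res)
emit(res)
res = height
if 21 <= 5:
    x *= height // 7
else:
    x = 33 // res
result = [height <= price for price in res if 36 == x]
height = res
x *= height // result

result = [height <= price for price in res if 36 == x]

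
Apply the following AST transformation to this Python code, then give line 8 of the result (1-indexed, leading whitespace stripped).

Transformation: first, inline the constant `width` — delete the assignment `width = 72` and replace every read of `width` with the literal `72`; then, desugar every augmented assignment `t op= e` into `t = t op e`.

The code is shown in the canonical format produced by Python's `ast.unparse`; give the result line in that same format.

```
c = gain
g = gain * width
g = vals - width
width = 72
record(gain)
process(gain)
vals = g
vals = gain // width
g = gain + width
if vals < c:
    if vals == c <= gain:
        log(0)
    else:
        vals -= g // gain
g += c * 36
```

g = gain + 72

Transformed code:
c = gain
g = gain * 72
g = vals - 72
record(gain)
process(gain)
vals = g
vals = gain // 72
g = gain + 72
if vals < c:
    if vals == c <= gain:
        log(0)
    else:
        vals = vals - g // gain
g = g + c * 36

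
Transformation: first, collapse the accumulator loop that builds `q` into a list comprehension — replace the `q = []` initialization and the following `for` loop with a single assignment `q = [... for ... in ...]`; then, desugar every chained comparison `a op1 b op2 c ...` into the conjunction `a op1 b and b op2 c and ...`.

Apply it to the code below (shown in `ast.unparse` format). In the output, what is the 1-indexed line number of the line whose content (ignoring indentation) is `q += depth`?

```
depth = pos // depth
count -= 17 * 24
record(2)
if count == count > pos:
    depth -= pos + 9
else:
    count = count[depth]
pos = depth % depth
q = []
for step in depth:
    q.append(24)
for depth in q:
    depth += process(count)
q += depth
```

Transformed code:
depth = pos // depth
count -= 17 * 24
record(2)
if count == count and count > pos:
    depth -= pos + 9
else:
    count = count[depth]
pos = depth % depth
q = [24 for step in depth]
for depth in q:
    depth += process(count)
q += depth

12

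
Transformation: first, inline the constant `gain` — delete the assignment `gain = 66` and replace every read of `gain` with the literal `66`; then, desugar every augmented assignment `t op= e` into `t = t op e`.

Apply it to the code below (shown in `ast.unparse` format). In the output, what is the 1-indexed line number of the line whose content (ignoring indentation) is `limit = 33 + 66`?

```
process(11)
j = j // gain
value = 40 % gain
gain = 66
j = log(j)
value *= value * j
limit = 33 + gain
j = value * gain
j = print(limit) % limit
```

6

Transformed code:
process(11)
j = j // 66
value = 40 % 66
j = log(j)
value = value * (value * j)
limit = 33 + 66
j = value * 66
j = print(limit) % limit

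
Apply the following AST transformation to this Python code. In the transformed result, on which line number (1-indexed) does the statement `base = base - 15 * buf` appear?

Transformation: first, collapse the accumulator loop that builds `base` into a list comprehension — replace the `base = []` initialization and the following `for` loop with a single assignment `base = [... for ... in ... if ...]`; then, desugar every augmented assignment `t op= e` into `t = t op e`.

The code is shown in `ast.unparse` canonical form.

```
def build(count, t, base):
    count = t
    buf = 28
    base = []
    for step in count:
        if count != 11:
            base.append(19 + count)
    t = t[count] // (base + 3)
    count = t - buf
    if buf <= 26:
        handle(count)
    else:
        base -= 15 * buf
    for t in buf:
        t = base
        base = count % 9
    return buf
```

Transformed code:
def build(count, t, base):
    count = t
    buf = 28
    base = [19 + count for step in count if count != 11]
    t = t[count] // (base + 3)
    count = t - buf
    if buf <= 26:
        handle(count)
    else:
        base = base - 15 * buf
    for t in buf:
        t = base
        base = count % 9
    return buf

10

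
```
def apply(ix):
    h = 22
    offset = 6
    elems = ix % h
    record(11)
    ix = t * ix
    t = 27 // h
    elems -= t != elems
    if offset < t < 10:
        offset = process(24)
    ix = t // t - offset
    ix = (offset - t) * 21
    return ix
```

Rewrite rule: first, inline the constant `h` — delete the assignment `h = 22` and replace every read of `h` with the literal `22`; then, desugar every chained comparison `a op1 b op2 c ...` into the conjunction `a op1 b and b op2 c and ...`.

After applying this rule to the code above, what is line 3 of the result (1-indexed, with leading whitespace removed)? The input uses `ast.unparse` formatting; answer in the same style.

elems = ix % 22

Transformed code:
def apply(ix):
    offset = 6
    elems = ix % 22
    record(11)
    ix = t * ix
    t = 27 // 22
    elems -= t != elems
    if offset < t and t < 10:
        offset = process(24)
    ix = t // t - offset
    ix = (offset - t) * 21
    return ix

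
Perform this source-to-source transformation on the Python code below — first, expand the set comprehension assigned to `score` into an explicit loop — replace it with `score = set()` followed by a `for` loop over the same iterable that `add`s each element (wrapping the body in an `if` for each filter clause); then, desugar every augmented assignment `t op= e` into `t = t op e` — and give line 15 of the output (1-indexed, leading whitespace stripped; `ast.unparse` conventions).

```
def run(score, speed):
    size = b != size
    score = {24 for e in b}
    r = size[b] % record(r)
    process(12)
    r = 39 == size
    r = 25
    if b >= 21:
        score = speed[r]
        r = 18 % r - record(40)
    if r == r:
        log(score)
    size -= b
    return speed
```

size = size - b

Transformed code:
def run(score, speed):
    size = b != size
    score = set()
    for e in b:
        score.add(24)
    r = size[b] % record(r)
    process(12)
    r = 39 == size
    r = 25
    if b >= 21:
        score = speed[r]
        r = 18 % r - record(40)
    if r == r:
        log(score)
    size = size - b
    return speed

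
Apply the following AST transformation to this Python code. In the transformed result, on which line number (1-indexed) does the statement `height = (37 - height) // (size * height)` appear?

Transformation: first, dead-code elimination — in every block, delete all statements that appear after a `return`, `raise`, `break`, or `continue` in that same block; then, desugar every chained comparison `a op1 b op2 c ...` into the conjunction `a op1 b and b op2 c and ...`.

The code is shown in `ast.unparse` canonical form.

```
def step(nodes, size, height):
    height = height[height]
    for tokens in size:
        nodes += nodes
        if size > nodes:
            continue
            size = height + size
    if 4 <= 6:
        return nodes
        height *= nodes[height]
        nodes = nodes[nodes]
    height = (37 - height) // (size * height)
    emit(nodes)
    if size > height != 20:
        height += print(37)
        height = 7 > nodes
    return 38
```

9

Transformed code:
def step(nodes, size, height):
    height = height[height]
    for tokens in size:
        nodes += nodes
        if size > nodes:
            continue
    if 4 <= 6:
        return nodes
    height = (37 - height) // (size * height)
    emit(nodes)
    if size > height and height != 20:
        height += print(37)
        height = 7 > nodes
    return 38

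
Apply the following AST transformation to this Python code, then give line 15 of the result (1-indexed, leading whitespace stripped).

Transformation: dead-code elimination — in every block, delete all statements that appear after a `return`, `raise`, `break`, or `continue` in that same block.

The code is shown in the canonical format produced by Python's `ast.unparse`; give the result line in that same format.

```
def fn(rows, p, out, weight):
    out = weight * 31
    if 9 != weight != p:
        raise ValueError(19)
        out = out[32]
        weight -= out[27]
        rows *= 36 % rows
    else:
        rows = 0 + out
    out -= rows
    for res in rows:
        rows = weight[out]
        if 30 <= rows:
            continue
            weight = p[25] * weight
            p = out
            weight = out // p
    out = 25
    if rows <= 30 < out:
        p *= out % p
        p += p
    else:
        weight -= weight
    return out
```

Transformed code:
def fn(rows, p, out, weight):
    out = weight * 31
    if 9 != weight != p:
        raise ValueError(19)
    else:
        rows = 0 + out
    out -= rows
    for res in rows:
        rows = weight[out]
        if 30 <= rows:
            continue
    out = 25
    if rows <= 30 < out:
        p *= out % p
        p += p
    else:
        weight -= weight
    return out

p += p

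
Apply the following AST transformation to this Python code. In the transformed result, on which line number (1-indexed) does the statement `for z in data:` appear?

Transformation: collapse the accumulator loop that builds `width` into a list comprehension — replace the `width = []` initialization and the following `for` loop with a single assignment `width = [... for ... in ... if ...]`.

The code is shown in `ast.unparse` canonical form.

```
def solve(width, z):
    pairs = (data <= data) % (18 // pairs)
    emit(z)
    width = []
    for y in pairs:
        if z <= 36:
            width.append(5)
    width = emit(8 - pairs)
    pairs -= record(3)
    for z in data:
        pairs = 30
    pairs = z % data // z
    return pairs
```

7

Transformed code:
def solve(width, z):
    pairs = (data <= data) % (18 // pairs)
    emit(z)
    width = [5 for y in pairs if z <= 36]
    width = emit(8 - pairs)
    pairs -= record(3)
    for z in data:
        pairs = 30
    pairs = z % data // z
    return pairs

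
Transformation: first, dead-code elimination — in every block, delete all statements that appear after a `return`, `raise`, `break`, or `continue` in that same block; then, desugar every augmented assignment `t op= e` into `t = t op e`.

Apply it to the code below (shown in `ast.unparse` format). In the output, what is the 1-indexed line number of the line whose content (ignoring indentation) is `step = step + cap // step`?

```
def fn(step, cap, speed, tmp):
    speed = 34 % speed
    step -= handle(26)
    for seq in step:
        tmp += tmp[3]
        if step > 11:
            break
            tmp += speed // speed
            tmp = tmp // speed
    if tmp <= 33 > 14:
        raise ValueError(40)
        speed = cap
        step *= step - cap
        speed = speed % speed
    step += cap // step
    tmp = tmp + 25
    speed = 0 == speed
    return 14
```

10

Transformed code:
def fn(step, cap, speed, tmp):
    speed = 34 % speed
    step = step - handle(26)
    for seq in step:
        tmp = tmp + tmp[3]
        if step > 11:
            break
    if tmp <= 33 > 14:
        raise ValueError(40)
    step = step + cap // step
    tmp = tmp + 25
    speed = 0 == speed
    return 14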